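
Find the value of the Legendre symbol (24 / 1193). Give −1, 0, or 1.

Pull out 2^3: since 1193 ≡ 1 (mod 8), (2/1193) = +1, so (2/1193)^3 = +1.
Reciprocity: 3 ≡ 3 and 1193 ≡ 1 (mod 4), so (3/1193) = +(1193/3).
Reduce top mod 3: now compute (2/3).
Pull out 2: since 3 ≡ 3 (mod 8), (2/3) = -1.
Reached (1/3) = 1. Collecting the sign flips along the way, the symbol is -1.

-1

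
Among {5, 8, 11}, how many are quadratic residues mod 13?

0

(5/13) = -1 → non-residue.
(8/13) = -1 → non-residue.
(11/13) = -1 → non-residue.
Total quadratic residues among the 3: 0.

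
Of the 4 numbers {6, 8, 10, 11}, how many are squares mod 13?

1

(6/13) = -1 → non-residue.
(8/13) = -1 → non-residue.
(10/13) = +1 → QR.
(11/13) = -1 → non-residue.
Total quadratic residues among the 4: 1.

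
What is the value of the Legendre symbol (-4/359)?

-1

First reduce: -4 ≡ 355 (mod 359).
Reciprocity: 355 ≡ 3 and 359 ≡ 3 (mod 4), so (355/359) = −(359/355).
Reduce top mod 355: now compute (4/355).
Pull out 2^2: since 355 ≡ 3 (mod 8), (2/355) = -1, so (2/355)^2 = +1.
Reached (1/355) = 1. Collecting the sign flips along the way, the symbol is -1.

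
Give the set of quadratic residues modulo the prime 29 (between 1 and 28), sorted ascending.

Square k = 1,…,14 (k and 29−k give the same square):
1²=1, 2²=4, 3²=9, 4²=16, 5²=25, 6²≡7, 7²≡20, 8²≡6, 9²≡23, 10²≡13, 11²≡5, 12²≡28, 13²≡24, 14²≡22 (mod 29).
So the quadratic residues mod 29 are {1, 4, 5, 6, 7, 9, 13, 16, 20, 22, 23, 24, 25, 28}.

1, 4, 5, 6, 7, 9, 13, 16, 20, 22, 23, 24, 25, 28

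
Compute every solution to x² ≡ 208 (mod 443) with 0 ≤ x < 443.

Since 443 ≡ 3 (mod 4), a square root of 208 is 208^((443+1)/4) = 208^111 mod 443.
Repeated squaring: 208^2≡293, 208^4≡350, 208^8≡232, 208^16≡221, 208^32≡111, 208^64≡360 (mod 443).
208^111 = 208^(64+32+8+4+2+1) ≡ 151 (mod 443).
Check: 151² = 22801 ≡ 208 (mod 443). The two roots are 151 and 292.

151, 292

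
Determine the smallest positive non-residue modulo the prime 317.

2

(2/317) = −1, so 2 is the smallest positive non-residue mod 317.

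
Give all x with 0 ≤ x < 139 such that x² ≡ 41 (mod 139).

67, 72

Since 139 ≡ 3 (mod 4), a square root of 41 is 41^((139+1)/4) = 41^35 mod 139.
Repeated squaring: 41^2≡13, 41^4≡30, 41^8≡66, 41^16≡47, 41^32≡124 (mod 139).
41^35 = 41^(32+2+1) ≡ 67 (mod 139).
Check: 67² = 4489 ≡ 41 (mod 139). The two roots are 67 and 72.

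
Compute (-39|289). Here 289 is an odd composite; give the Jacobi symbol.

First reduce: -39 ≡ 250 (mod 289).
Pull out 2: since 289 ≡ 1 (mod 8), (2/289) = +1.
Reciprocity: 125 ≡ 1 and 289 ≡ 1 (mod 4), so (125/289) = +(289/125).
Reduce top mod 125: now compute (39/125).
Reciprocity: 39 ≡ 3 and 125 ≡ 1 (mod 4), so (39/125) = +(125/39).
Reduce top mod 39: now compute (8/39).
Pull out 2^3: since 39 ≡ 7 (mod 8), (2/39) = +1, so (2/39)^3 = +1.
Reached (1/39) = 1. Collecting the sign flips along the way, the symbol is +1.

1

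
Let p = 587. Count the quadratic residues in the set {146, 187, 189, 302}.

(146/587) = -1 → non-residue.
(187/587) = -1 → non-residue.
(189/587) = +1 → QR.
(302/587) = -1 → non-residue.
Total quadratic residues among the 4: 1.

1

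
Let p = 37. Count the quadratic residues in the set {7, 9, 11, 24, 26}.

(7/37) = +1 → QR.
(9/37) = +1 → QR.
(11/37) = +1 → QR.
(24/37) = -1 → non-residue.
(26/37) = +1 → QR.
Total quadratic residues among the 5: 4.

4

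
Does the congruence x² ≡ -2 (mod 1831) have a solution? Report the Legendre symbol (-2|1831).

First reduce: -2 ≡ 1829 (mod 1831).
Reciprocity: 1829 ≡ 1 and 1831 ≡ 3 (mod 4), so (1829/1831) = +(1831/1829).
Reduce top mod 1829: now compute (2/1829).
Pull out 2: since 1829 ≡ 5 (mod 8), (2/1829) = -1.
Reached (1/1829) = 1. Collecting the sign flips along the way, the symbol is -1.

-1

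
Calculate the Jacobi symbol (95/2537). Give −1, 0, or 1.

Reciprocity: 95 ≡ 3 and 2537 ≡ 1 (mod 4), so (95/2537) = +(2537/95).
Reduce top mod 95: now compute (67/95).
Reciprocity: 67 ≡ 3 and 95 ≡ 3 (mod 4), so (67/95) = −(95/67).
Reduce top mod 67: now compute (28/67).
Pull out 2^2: since 67 ≡ 3 (mod 8), (2/67) = -1, so (2/67)^2 = +1.
Reciprocity: 7 ≡ 3 and 67 ≡ 3 (mod 4), so (7/67) = −(67/7).
Reduce top mod 7: now compute (4/7).
Pull out 2^2: since 7 ≡ 7 (mod 8), (2/7) = +1, so (2/7)^2 = +1.
Reached (1/7) = 1. Collecting the sign flips along the way, the symbol is +1.

1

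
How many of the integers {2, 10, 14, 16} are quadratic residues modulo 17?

2

(2/17) = +1 → QR.
(10/17) = -1 → non-residue.
(14/17) = -1 → non-residue.
(16/17) = +1 → QR.
Total quadratic residues among the 4: 2.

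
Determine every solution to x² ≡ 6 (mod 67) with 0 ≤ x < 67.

Since 67 ≡ 3 (mod 4), a square root of 6 is 6^((67+1)/4) = 6^17 mod 67.
Repeated squaring: 6^2≡36, 6^4≡23, 6^8≡60, 6^16≡49 (mod 67).
6^17 = 6^(16+1) ≡ 26 (mod 67).
Check: 26² = 676 ≡ 6 (mod 67). The two roots are 26 and 41.

26, 41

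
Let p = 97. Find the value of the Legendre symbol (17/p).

Reciprocity: 17 ≡ 1 and 97 ≡ 1 (mod 4), so (17/97) = +(97/17).
Reduce top mod 17: now compute (12/17).
Pull out 2^2: since 17 ≡ 1 (mod 8), (2/17) = +1, so (2/17)^2 = +1.
Reciprocity: 3 ≡ 3 and 17 ≡ 1 (mod 4), so (3/17) = +(17/3).
Reduce top mod 3: now compute (2/3).
Pull out 2: since 3 ≡ 3 (mod 8), (2/3) = -1.
Reached (1/3) = 1. Collecting the sign flips along the way, the symbol is -1.

-1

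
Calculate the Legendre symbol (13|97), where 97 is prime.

Reciprocity: 13 ≡ 1 and 97 ≡ 1 (mod 4), so (13/97) = +(97/13).
Reduce top mod 13: now compute (6/13).
Pull out 2: since 13 ≡ 5 (mod 8), (2/13) = -1.
Reciprocity: 3 ≡ 3 and 13 ≡ 1 (mod 4), so (3/13) = +(13/3).
Reduce top mod 3: now compute (1/3).
Reached (1/3) = 1. Collecting the sign flips along the way, the symbol is -1.

-1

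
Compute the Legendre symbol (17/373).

1

Reciprocity: 17 ≡ 1 and 373 ≡ 1 (mod 4), so (17/373) = +(373/17).
Reduce top mod 17: now compute (16/17).
Pull out 2^4: since 17 ≡ 1 (mod 8), (2/17) = +1, so (2/17)^4 = +1.
Reached (1/17) = 1. Collecting the sign flips along the way, the symbol is +1.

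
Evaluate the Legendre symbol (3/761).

Reciprocity: 3 ≡ 3 and 761 ≡ 1 (mod 4), so (3/761) = +(761/3).
Reduce top mod 3: now compute (2/3).
Pull out 2: since 3 ≡ 3 (mod 8), (2/3) = -1.
Reached (1/3) = 1. Collecting the sign flips along the way, the symbol is -1.

-1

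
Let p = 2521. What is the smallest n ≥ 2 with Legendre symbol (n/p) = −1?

11

(2/2521) = +1, so 2 is a residue.
(3/2521) = +1, so 3 is a residue.
(4/2521) = +1, so 4 is a residue.
(5/2521) = +1, so 5 is a residue.
(6/2521) = +1, so 6 is a residue.
(7/2521) = +1, so 7 is a residue.
(8/2521) = +1, so 8 is a residue.
(9/2521) = +1, so 9 is a residue.
(10/2521) = +1, so 10 is a residue.
(11/2521) = −1, so 11 is the smallest positive non-residue mod 2521.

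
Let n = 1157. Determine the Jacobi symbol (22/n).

Pull out 2: since 1157 ≡ 5 (mod 8), (2/1157) = -1.
Reciprocity: 11 ≡ 3 and 1157 ≡ 1 (mod 4), so (11/1157) = +(1157/11).
Reduce top mod 11: now compute (2/11).
Pull out 2: since 11 ≡ 3 (mod 8), (2/11) = -1.
Reached (1/11) = 1. Collecting the sign flips along the way, the symbol is +1.

1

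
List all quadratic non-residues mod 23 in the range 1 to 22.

5,7,10,11,14,15,17,19,20,21,22

Square k = 1,…,11 (k and 23−k give the same square):
1²=1, 2²=4, 3²=9, 4²=16, 5²≡2, 6²≡13, 7²≡3, 8²≡18, 9²≡12, 10²≡8, 11²≡6 (mod 23).
The residues are {1, 2, 3, 4, 6, 8, 9, 12, 13, 16, 18}; the non-residues are the remaining 11 nonzero classes.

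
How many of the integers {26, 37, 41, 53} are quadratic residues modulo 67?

(26/67) = +1 → QR.
(37/67) = +1 → QR.
(41/67) = -1 → non-residue.
(53/67) = -1 → non-residue.
Total quadratic residues among the 4: 2.

2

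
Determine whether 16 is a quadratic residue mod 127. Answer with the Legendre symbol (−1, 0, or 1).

Euler's criterion: (16/127) ≡ 16^63 (mod 127).
16^2 ≡ 2 (mod 127)
16^4 ≡ 4 (mod 127)
16^8 ≡ 16 (mod 127)
16^16 ≡ 2 (mod 127)
16^32 ≡ 4 (mod 127)
16^63 = 16^(32+16+8+4+2+1) ≡ 1 (mod 127).
Result is 1, so (16/127) = 1.

1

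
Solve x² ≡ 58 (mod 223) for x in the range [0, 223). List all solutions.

Since 223 ≡ 3 (mod 4), a square root of 58 is 58^((223+1)/4) = 58^56 mod 223.
Repeated squaring: 58^2≡19, 58^4≡138, 58^8≡89, 58^16≡116, 58^32≡76 (mod 223).
58^56 = 58^(32+16+8) ≡ 110 (mod 223).
Check: 110² = 12100 ≡ 58 (mod 223). The two roots are 110 and 113.

110, 113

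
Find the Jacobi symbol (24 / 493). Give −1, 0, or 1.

Pull out 2^3: since 493 ≡ 5 (mod 8), (2/493) = -1, so (2/493)^3 = -1.
Reciprocity: 3 ≡ 3 and 493 ≡ 1 (mod 4), so (3/493) = +(493/3).
Reduce top mod 3: now compute (1/3).
Reached (1/3) = 1. Collecting the sign flips along the way, the symbol is -1.

-1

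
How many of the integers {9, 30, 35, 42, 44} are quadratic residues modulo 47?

(9/47) = +1 → QR.
(30/47) = -1 → non-residue.
(35/47) = -1 → non-residue.
(42/47) = +1 → QR.
(44/47) = -1 → non-residue.
Total quadratic residues among the 5: 2.

2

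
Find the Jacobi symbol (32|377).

1

Pull out 2^5: since 377 ≡ 1 (mod 8), (2/377) = +1, so (2/377)^5 = +1.
Reached (1/377) = 1. Collecting the sign flips along the way, the symbol is +1.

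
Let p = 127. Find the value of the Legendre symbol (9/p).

Reciprocity: 9 ≡ 1 and 127 ≡ 3 (mod 4), so (9/127) = +(127/9).
Reduce top mod 9: now compute (1/9).
Reached (1/9) = 1. Collecting the sign flips along the way, the symbol is +1.

1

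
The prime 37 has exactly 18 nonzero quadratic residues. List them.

Square k = 1,…,18 (k and 37−k give the same square):
1²=1, 2²=4, 3²=9, 4²=16, 5²=25, 6²=36, 7²≡12, 8²≡27, 9²≡7, 10²≡26, 11²≡10, 12²≡33, 13²≡21, 14²≡11, 15²≡3, 16²≡34, 17²≡30, 18²≡28 (mod 37).
So the quadratic residues mod 37 are {1, 3, 4, 7, 9, 10, 11, 12, 16, 21, 25, 26, 27, 28, 30, 33, 34, 36}.

1,3,4,7,9,10,11,12,16,21,25,26,27,28,30,33,34,36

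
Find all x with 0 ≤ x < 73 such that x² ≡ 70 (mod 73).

73 ≡ 1 (mod 4), so we find a root by search.
Trying successive values, 17² = 289 ≡ 70 (mod 73). The other root is 73 − 17 = 56.

17, 56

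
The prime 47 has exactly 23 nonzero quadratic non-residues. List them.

5, 10, 11, 13, 15, 19, 20, 22, 23, 26, 29, 30, 31, 33, 35, 38, 39, 40, 41, 43, 44, 45, 46

Square k = 1,…,23 (k and 47−k give the same square):
1²=1, 2²=4, 3²=9, 4²=16, 5²=25, 6²=36, 7²≡2, 8²≡17, 9²≡34, 10²≡6, 11²≡27, 12²≡3, 13²≡28, 14²≡8, 15²≡37, 16²≡21, 17²≡7, 18²≡42, 19²≡32, 20²≡24, 21²≡18, 22²≡14, 23²≡12 (mod 47).
The residues are {1, 2, 3, 4, 6, 7, 8, 9, 12, 14, 16, 17, 18, 21, 24, 25, 27, 28, 32, 34, 36, 37, 42}; the non-residues are the remaining 23 nonzero classes.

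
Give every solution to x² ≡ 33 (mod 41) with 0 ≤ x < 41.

19, 22

41 ≡ 1 (mod 4), so we find a root by search.
Trying successive values, 19² = 361 ≡ 33 (mod 41). The other root is 41 − 19 = 22.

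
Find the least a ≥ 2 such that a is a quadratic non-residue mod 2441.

3

(2/2441) = +1, so 2 is a residue.
(3/2441) = −1, so 3 is the smallest positive non-residue mod 2441.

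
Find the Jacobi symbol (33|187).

0

Reciprocity: 33 ≡ 1 and 187 ≡ 3 (mod 4), so (33/187) = +(187/33).
Reduce top mod 33: now compute (22/33).
Pull out 2: since 33 ≡ 1 (mod 8), (2/33) = +1.
Reciprocity: 11 ≡ 3 and 33 ≡ 1 (mod 4), so (11/33) = +(33/11).
Reduce top mod 11: now compute (0/11).
Top reduces to 0: gcd > 1, so the symbol is 0.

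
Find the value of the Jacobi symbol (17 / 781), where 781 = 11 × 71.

Reciprocity: 17 ≡ 1 and 781 ≡ 1 (mod 4), so (17/781) = +(781/17).
Reduce top mod 17: now compute (16/17).
Pull out 2^4: since 17 ≡ 1 (mod 8), (2/17) = +1, so (2/17)^4 = +1.
Reached (1/17) = 1. Collecting the sign flips along the way, the symbol is +1.

1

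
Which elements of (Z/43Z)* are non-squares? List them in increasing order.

2 3 5 7 8 12 18 19 20 22 26 27 28 29 30 32 33 34 37 39 42

Square k = 1,…,21 (k and 43−k give the same square):
1²=1, 2²=4, 3²=9, 4²=16, 5²=25, 6²=36, 7²≡6, 8²≡21, 9²≡38, 10²≡14, 11²≡35, 12²≡15, 13²≡40, 14²≡24, 15²≡10, 16²≡41, 17²≡31, 18²≡23, 19²≡17, 20²≡13, 21²≡11 (mod 43).
The residues are {1, 4, 6, 9, 10, 11, 13, 14, 15, 16, 17, 21, 23, 24, 25, 31, 35, 36, 38, 40, 41}; the non-residues are the remaining 21 nonzero classes.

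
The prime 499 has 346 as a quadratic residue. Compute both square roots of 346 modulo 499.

Since 499 ≡ 3 (mod 4), a square root of 346 is 346^((499+1)/4) = 346^125 mod 499.
Repeated squaring: 346^2≡455, 346^4≡439, 346^8≡107, 346^16≡471, 346^32≡285, 346^64≡387 (mod 499).
346^125 = 346^(64+32+16+8+4+1) ≡ 151 (mod 499).
Check: 151² = 22801 ≡ 346 (mod 499). The two roots are 151 and 348.

151, 348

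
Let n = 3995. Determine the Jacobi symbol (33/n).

Reciprocity: 33 ≡ 1 and 3995 ≡ 3 (mod 4), so (33/3995) = +(3995/33).
Reduce top mod 33: now compute (2/33).
Pull out 2: since 33 ≡ 1 (mod 8), (2/33) = +1.
Reached (1/33) = 1. Collecting the sign flips along the way, the symbol is +1.

1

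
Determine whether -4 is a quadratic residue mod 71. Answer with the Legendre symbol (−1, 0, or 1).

Euler's criterion: (-4/71) ≡ 67^35 (mod 71).
67^2 ≡ 16 (mod 71)
67^4 ≡ 43 (mod 71)
67^8 ≡ 3 (mod 71)
67^16 ≡ 9 (mod 71)
67^32 ≡ 10 (mod 71)
67^35 = 67^(32+2+1) ≡ 70 (mod 71).
Result is 70 ≡ −1, so (-4/71) = −1.

-1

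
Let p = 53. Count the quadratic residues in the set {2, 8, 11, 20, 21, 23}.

1

(2/53) = -1 → non-residue.
(8/53) = -1 → non-residue.
(11/53) = +1 → QR.
(20/53) = -1 → non-residue.
(21/53) = -1 → non-residue.
(23/53) = -1 → non-residue.
Total quadratic residues among the 6: 1.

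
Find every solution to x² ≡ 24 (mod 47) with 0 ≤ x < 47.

20, 27

Since 47 ≡ 3 (mod 4), a square root of 24 is 24^((47+1)/4) = 24^12 mod 47.
Repeated squaring: 24^2≡12, 24^4≡3, 24^8≡9 (mod 47).
24^12 = 24^(8+4) ≡ 27 (mod 47).
Check: 27² = 729 ≡ 24 (mod 47). The two roots are 20 and 27.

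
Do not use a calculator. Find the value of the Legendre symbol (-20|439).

-1

Euler's criterion: (-20/439) ≡ 419^219 (mod 439).
419^2 ≡ 400 (mod 439)
419^4 ≡ 204 (mod 439)
419^8 ≡ 350 (mod 439)
419^16 ≡ 19 (mod 439)
419^32 ≡ 361 (mod 439)
419^64 ≡ 377 (mod 439)
419^128 ≡ 332 (mod 439)
419^219 = 419^(128+64+16+8+2+1) ≡ 438 (mod 439).
Result is 438 ≡ −1, so (-20/439) = −1.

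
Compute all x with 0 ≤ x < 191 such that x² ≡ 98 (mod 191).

17, 174

Since 191 ≡ 3 (mod 4), a square root of 98 is 98^((191+1)/4) = 98^48 mod 191.
Repeated squaring: 98^2≡54, 98^4≡51, 98^8≡118, 98^16≡172, 98^32≡170 (mod 191).
98^48 = 98^(32+16) ≡ 17 (mod 191).
Check: 17² = 289 ≡ 98 (mod 191). The two roots are 17 and 174.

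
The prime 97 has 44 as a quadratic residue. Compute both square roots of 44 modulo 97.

97 ≡ 1 (mod 4), so we find a root by search.
Trying successive values, 23² = 529 ≡ 44 (mod 97). The other root is 97 − 23 = 74.

23, 74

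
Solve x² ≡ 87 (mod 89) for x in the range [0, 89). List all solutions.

89 ≡ 1 (mod 4), so we find a root by search.
Trying successive values, 40² = 1600 ≡ 87 (mod 89). The other root is 89 − 40 = 49.

40, 49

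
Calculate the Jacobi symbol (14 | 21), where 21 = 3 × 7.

Pull out 2: since 21 ≡ 5 (mod 8), (2/21) = -1.
Reciprocity: 7 ≡ 3 and 21 ≡ 1 (mod 4), so (7/21) = +(21/7).
Reduce top mod 7: now compute (0/7).
Top reduces to 0: gcd > 1, so the symbol is 0.

0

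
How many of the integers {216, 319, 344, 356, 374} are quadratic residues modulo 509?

(216/509) = +1 → QR.
(319/509) = +1 → QR.
(344/509) = -1 → non-residue.
(356/509) = +1 → QR.
(374/509) = -1 → non-residue.
Total quadratic residues among the 5: 3.

3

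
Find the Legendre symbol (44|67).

-1

Euler's criterion: (44/67) ≡ 44^33 (mod 67).
44^2 ≡ 60 (mod 67)
44^4 ≡ 49 (mod 67)
44^8 ≡ 56 (mod 67)
44^16 ≡ 54 (mod 67)
44^32 ≡ 35 (mod 67)
44^33 = 44^(32+1) ≡ 66 (mod 67).
Result is 66 ≡ −1, so (44/67) = −1.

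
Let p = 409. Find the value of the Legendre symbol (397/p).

1

Euler's criterion: (397/409) ≡ 397^204 (mod 409).
397^2 ≡ 144 (mod 409)
397^4 ≡ 286 (mod 409)
397^8 ≡ 405 (mod 409)
397^16 ≡ 16 (mod 409)
397^32 ≡ 256 (mod 409)
397^64 ≡ 96 (mod 409)
397^128 ≡ 218 (mod 409)
397^204 = 397^(128+64+8+4) ≡ 1 (mod 409).
Result is 1, so (397/409) = 1.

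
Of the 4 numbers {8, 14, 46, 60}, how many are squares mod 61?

(8/61) = -1 → non-residue.
(14/61) = +1 → QR.
(46/61) = +1 → QR.
(60/61) = +1 → QR.
Total quadratic residues among the 4: 3.

3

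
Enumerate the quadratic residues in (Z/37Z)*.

1, 3, 4, 7, 9, 10, 11, 12, 16, 21, 25, 26, 27, 28, 30, 33, 34, 36

Square k = 1,…,18 (k and 37−k give the same square):
1²=1, 2²=4, 3²=9, 4²=16, 5²=25, 6²=36, 7²≡12, 8²≡27, 9²≡7, 10²≡26, 11²≡10, 12²≡33, 13²≡21, 14²≡11, 15²≡3, 16²≡34, 17²≡30, 18²≡28 (mod 37).
So the quadratic residues mod 37 are {1, 3, 4, 7, 9, 10, 11, 12, 16, 21, 25, 26, 27, 28, 30, 33, 34, 36}.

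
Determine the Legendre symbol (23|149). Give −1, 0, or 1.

-1

Reciprocity: 23 ≡ 3 and 149 ≡ 1 (mod 4), so (23/149) = +(149/23).
Reduce top mod 23: now compute (11/23).
Reciprocity: 11 ≡ 3 and 23 ≡ 3 (mod 4), so (11/23) = −(23/11).
Reduce top mod 11: now compute (1/11).
Reached (1/11) = 1. Collecting the sign flips along the way, the symbol is -1.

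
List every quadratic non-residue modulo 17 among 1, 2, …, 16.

3 5 6 7 10 11 12 14

Square k = 1,…,8 (k and 17−k give the same square):
1²=1, 2²=4, 3²=9, 4²=16, 5²≡8, 6²≡2, 7²≡15, 8²≡13 (mod 17).
The residues are {1, 2, 4, 8, 9, 13, 15, 16}; the non-residues are the remaining 8 nonzero classes.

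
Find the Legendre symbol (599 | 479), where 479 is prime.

First reduce: 599 ≡ 120 (mod 479).
Pull out 2^3: since 479 ≡ 7 (mod 8), (2/479) = +1, so (2/479)^3 = +1.
Reciprocity: 15 ≡ 3 and 479 ≡ 3 (mod 4), so (15/479) = −(479/15).
Reduce top mod 15: now compute (14/15).
Pull out 2: since 15 ≡ 7 (mod 8), (2/15) = +1.
Reciprocity: 7 ≡ 3 and 15 ≡ 3 (mod 4), so (7/15) = −(15/7).
Reduce top mod 7: now compute (1/7).
Reached (1/7) = 1. Collecting the sign flips along the way, the symbol is +1.

1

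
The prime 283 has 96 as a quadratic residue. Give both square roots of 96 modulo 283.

Since 283 ≡ 3 (mod 4), a square root of 96 is 96^((283+1)/4) = 96^71 mod 283.
Repeated squaring: 96^2≡160, 96^4≡130, 96^8≡203, 96^16≡174, 96^32≡278, 96^64≡25 (mod 283).
96^71 = 96^(64+4+2+1) ≡ 215 (mod 283).
Check: 215² = 46225 ≡ 96 (mod 283). The two roots are 68 and 215.

68, 215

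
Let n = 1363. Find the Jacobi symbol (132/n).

-1

Pull out 2^2: since 1363 ≡ 3 (mod 8), (2/1363) = -1, so (2/1363)^2 = +1.
Reciprocity: 33 ≡ 1 and 1363 ≡ 3 (mod 4), so (33/1363) = +(1363/33).
Reduce top mod 33: now compute (10/33).
Pull out 2: since 33 ≡ 1 (mod 8), (2/33) = +1.
Reciprocity: 5 ≡ 1 and 33 ≡ 1 (mod 4), so (5/33) = +(33/5).
Reduce top mod 5: now compute (3/5).
Reciprocity: 3 ≡ 3 and 5 ≡ 1 (mod 4), so (3/5) = +(5/3).
Reduce top mod 3: now compute (2/3).
Pull out 2: since 3 ≡ 3 (mod 8), (2/3) = -1.
Reached (1/3) = 1. Collecting the sign flips along the way, the symbol is -1.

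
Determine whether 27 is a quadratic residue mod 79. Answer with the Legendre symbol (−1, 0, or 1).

-1

Reciprocity: 27 ≡ 3 and 79 ≡ 3 (mod 4), so (27/79) = −(79/27).
Reduce top mod 27: now compute (25/27).
Reciprocity: 25 ≡ 1 and 27 ≡ 3 (mod 4), so (25/27) = +(27/25).
Reduce top mod 25: now compute (2/25).
Pull out 2: since 25 ≡ 1 (mod 8), (2/25) = +1.
Reached (1/25) = 1. Collecting the sign flips along the way, the symbol is -1.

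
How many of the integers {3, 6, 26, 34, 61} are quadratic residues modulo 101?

1

(3/101) = -1 → non-residue.
(6/101) = +1 → QR.
(26/101) = -1 → non-residue.
(34/101) = -1 → non-residue.
(61/101) = -1 → non-residue.
Total quadratic residues among the 5: 1.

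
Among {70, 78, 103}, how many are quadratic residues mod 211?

(70/211) = +1 → QR.
(78/211) = +1 → QR.
(103/211) = +1 → QR.
Total quadratic residues among the 3: 3.

3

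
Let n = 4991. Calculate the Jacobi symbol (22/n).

Pull out 2: since 4991 ≡ 7 (mod 8), (2/4991) = +1.
Reciprocity: 11 ≡ 3 and 4991 ≡ 3 (mod 4), so (11/4991) = −(4991/11).
Reduce top mod 11: now compute (8/11).
Pull out 2^3: since 11 ≡ 3 (mod 8), (2/11) = -1, so (2/11)^3 = -1.
Reached (1/11) = 1. Collecting the sign flips along the way, the symbol is +1.

1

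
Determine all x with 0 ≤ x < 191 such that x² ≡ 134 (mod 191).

33, 158

Since 191 ≡ 3 (mod 4), a square root of 134 is 134^((191+1)/4) = 134^48 mod 191.
Repeated squaring: 134^2≡2, 134^4≡4, 134^8≡16, 134^16≡65, 134^32≡23 (mod 191).
134^48 = 134^(32+16) ≡ 158 (mod 191).
Check: 158² = 24964 ≡ 134 (mod 191). The two roots are 33 and 158.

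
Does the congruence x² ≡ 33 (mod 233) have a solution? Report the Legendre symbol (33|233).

1

Reciprocity: 33 ≡ 1 and 233 ≡ 1 (mod 4), so (33/233) = +(233/33).
Reduce top mod 33: now compute (2/33).
Pull out 2: since 33 ≡ 1 (mod 8), (2/33) = +1.
Reached (1/33) = 1. Collecting the sign flips along the way, the symbol is +1.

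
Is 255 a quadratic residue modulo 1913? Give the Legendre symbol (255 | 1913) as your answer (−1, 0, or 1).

Reciprocity: 255 ≡ 3 and 1913 ≡ 1 (mod 4), so (255/1913) = +(1913/255).
Reduce top mod 255: now compute (128/255).
Pull out 2^7: since 255 ≡ 7 (mod 8), (2/255) = +1, so (2/255)^7 = +1.
Reached (1/255) = 1. Collecting the sign flips along the way, the symbol is +1.

1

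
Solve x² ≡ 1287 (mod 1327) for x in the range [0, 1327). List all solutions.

Since 1327 ≡ 3 (mod 4), a square root of 1287 is 1287^((1327+1)/4) = 1287^332 mod 1327.
Repeated squaring: 1287^2≡273, 1287^4≡217, 1287^8≡644, 1287^16≡712, 1287^32≡30, 1287^64≡900, 1287^128≡530, 1287^256≡903 (mod 1327).
1287^332 = 1287^(256+64+8+4) ≡ 355 (mod 1327).
Check: 355² = 126025 ≡ 1287 (mod 1327). The two roots are 355 and 972.

355, 972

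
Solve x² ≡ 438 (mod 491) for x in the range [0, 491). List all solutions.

Since 491 ≡ 3 (mod 4), a square root of 438 is 438^((491+1)/4) = 438^123 mod 491.
Repeated squaring: 438^2≡354, 438^4≡111, 438^8≡46, 438^16≡152, 438^32≡27, 438^64≡238 (mod 491).
438^123 = 438^(64+32+16+8+2+1) ≡ 129 (mod 491).
Check: 129² = 16641 ≡ 438 (mod 491). The two roots are 129 and 362.

129, 362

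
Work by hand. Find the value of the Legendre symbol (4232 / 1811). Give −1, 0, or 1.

-1

First reduce: 4232 ≡ 610 (mod 1811).
Pull out 2: since 1811 ≡ 3 (mod 8), (2/1811) = -1.
Reciprocity: 305 ≡ 1 and 1811 ≡ 3 (mod 4), so (305/1811) = +(1811/305).
Reduce top mod 305: now compute (286/305).
Pull out 2: since 305 ≡ 1 (mod 8), (2/305) = +1.
Reciprocity: 143 ≡ 3 and 305 ≡ 1 (mod 4), so (143/305) = +(305/143).
Reduce top mod 143: now compute (19/143).
Reciprocity: 19 ≡ 3 and 143 ≡ 3 (mod 4), so (19/143) = −(143/19).
Reduce top mod 19: now compute (10/19).
Pull out 2: since 19 ≡ 3 (mod 8), (2/19) = -1.
Reciprocity: 5 ≡ 1 and 19 ≡ 3 (mod 4), so (5/19) = +(19/5).
Reduce top mod 5: now compute (4/5).
Pull out 2^2: since 5 ≡ 5 (mod 8), (2/5) = -1, so (2/5)^2 = +1.
Reached (1/5) = 1. Collecting the sign flips along the way, the symbol is -1.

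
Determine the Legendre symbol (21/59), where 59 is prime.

Euler's criterion: (21/59) ≡ 21^29 (mod 59).
21^2 ≡ 28 (mod 59)
21^4 ≡ 17 (mod 59)
21^8 ≡ 53 (mod 59)
21^16 ≡ 36 (mod 59)
21^29 = 21^(16+8+4+1) ≡ 1 (mod 59).
Result is 1, so (21/59) = 1.

1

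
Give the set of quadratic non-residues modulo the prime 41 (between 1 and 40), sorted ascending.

3, 6, 7, 11, 12, 13, 14, 15, 17, 19, 22, 24, 26, 27, 28, 29, 30, 34, 35, 38

Square k = 1,…,20 (k and 41−k give the same square):
1²=1, 2²=4, 3²=9, 4²=16, 5²=25, 6²=36, 7²≡8, 8²≡23, 9²≡40, 10²≡18, 11²≡39, 12²≡21, 13²≡5, 14²≡32, 15²≡20, 16²≡10, 17²≡2, 18²≡37, 19²≡33, 20²≡31 (mod 41).
The residues are {1, 2, 4, 5, 8, 9, 10, 16, 18, 20, 21, 23, 25, 31, 32, 33, 36, 37, 39, 40}; the non-residues are the remaining 20 nonzero classes.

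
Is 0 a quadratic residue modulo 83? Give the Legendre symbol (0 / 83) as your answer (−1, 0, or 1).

Top reduces to 0: gcd > 1, so the symbol is 0.

0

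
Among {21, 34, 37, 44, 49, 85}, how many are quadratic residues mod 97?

3

(21/97) = -1 → non-residue.
(34/97) = -1 → non-residue.
(37/97) = -1 → non-residue.
(44/97) = +1 → QR.
(49/97) = +1 → QR.
(85/97) = +1 → QR.
Total quadratic residues among the 6: 3.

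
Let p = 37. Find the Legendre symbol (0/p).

Top reduces to 0: gcd > 1, so the symbol is 0.

0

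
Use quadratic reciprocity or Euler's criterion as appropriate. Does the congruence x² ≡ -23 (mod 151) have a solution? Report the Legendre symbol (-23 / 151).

Euler's criterion: (-23/151) ≡ 128^75 (mod 151).
128^2 ≡ 76 (mod 151)
128^4 ≡ 38 (mod 151)
128^8 ≡ 85 (mod 151)
128^16 ≡ 128 (mod 151)
128^32 ≡ 76 (mod 151)
128^64 ≡ 38 (mod 151)
128^75 = 128^(64+8+2+1) ≡ 1 (mod 151).
Result is 1, so (-23/151) = 1.

1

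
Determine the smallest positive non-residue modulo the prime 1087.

3

(2/1087) = +1, so 2 is a residue.
(3/1087) = −1, so 3 is the smallest positive non-residue mod 1087.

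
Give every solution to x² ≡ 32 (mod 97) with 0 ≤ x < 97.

41, 56

97 ≡ 1 (mod 4), so we find a root by search.
Trying successive values, 41² = 1681 ≡ 32 (mod 97). The other root is 97 − 41 = 56.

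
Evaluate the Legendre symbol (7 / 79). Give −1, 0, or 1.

-1

Reciprocity: 7 ≡ 3 and 79 ≡ 3 (mod 4), so (7/79) = −(79/7).
Reduce top mod 7: now compute (2/7).
Pull out 2: since 7 ≡ 7 (mod 8), (2/7) = +1.
Reached (1/7) = 1. Collecting the sign flips along the way, the symbol is -1.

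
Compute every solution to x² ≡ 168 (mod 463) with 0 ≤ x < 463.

Since 463 ≡ 3 (mod 4), a square root of 168 is 168^((463+1)/4) = 168^116 mod 463.
Repeated squaring: 168^2≡444, 168^4≡361, 168^8≡218, 168^16≡298, 168^32≡371, 168^64≡130 (mod 463).
168^116 = 168^(64+32+16+4) ≡ 135 (mod 463).
Check: 135² = 18225 ≡ 168 (mod 463). The two roots are 135 and 328.

135, 328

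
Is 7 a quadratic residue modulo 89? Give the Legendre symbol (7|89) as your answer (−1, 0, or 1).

-1

Reciprocity: 7 ≡ 3 and 89 ≡ 1 (mod 4), so (7/89) = +(89/7).
Reduce top mod 7: now compute (5/7).
Reciprocity: 5 ≡ 1 and 7 ≡ 3 (mod 4), so (5/7) = +(7/5).
Reduce top mod 5: now compute (2/5).
Pull out 2: since 5 ≡ 5 (mod 8), (2/5) = -1.
Reached (1/5) = 1. Collecting the sign flips along the way, the symbol is -1.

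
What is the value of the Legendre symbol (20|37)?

-1

Euler's criterion: (20/37) ≡ 20^18 (mod 37).
20^2 ≡ 30 (mod 37)
20^4 ≡ 12 (mod 37)
20^8 ≡ 33 (mod 37)
20^16 ≡ 16 (mod 37)
20^18 = 20^(16+2) ≡ 36 (mod 37).
Result is 36 ≡ −1, so (20/37) = −1.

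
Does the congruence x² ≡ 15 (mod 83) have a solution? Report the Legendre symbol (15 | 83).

-1

Euler's criterion: (15/83) ≡ 15^41 (mod 83).
15^2 ≡ 59 (mod 83)
15^4 ≡ 78 (mod 83)
15^8 ≡ 25 (mod 83)
15^16 ≡ 44 (mod 83)
15^32 ≡ 27 (mod 83)
15^41 = 15^(32+8+1) ≡ 82 (mod 83).
Result is 82 ≡ −1, so (15/83) = −1.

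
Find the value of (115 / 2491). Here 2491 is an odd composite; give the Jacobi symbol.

1

Reciprocity: 115 ≡ 3 and 2491 ≡ 3 (mod 4), so (115/2491) = −(2491/115).
Reduce top mod 115: now compute (76/115).
Pull out 2^2: since 115 ≡ 3 (mod 8), (2/115) = -1, so (2/115)^2 = +1.
Reciprocity: 19 ≡ 3 and 115 ≡ 3 (mod 4), so (19/115) = −(115/19).
Reduce top mod 19: now compute (1/19).
Reached (1/19) = 1. Collecting the sign flips along the way, the symbol is +1.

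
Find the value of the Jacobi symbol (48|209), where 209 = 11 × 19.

-1

Pull out 2^4: since 209 ≡ 1 (mod 8), (2/209) = +1, so (2/209)^4 = +1.
Reciprocity: 3 ≡ 3 and 209 ≡ 1 (mod 4), so (3/209) = +(209/3).
Reduce top mod 3: now compute (2/3).
Pull out 2: since 3 ≡ 3 (mod 8), (2/3) = -1.
Reached (1/3) = 1. Collecting the sign flips along the way, the symbol is -1.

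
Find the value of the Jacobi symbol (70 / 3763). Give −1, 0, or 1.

-1

Pull out 2: since 3763 ≡ 3 (mod 8), (2/3763) = -1.
Reciprocity: 35 ≡ 3 and 3763 ≡ 3 (mod 4), so (35/3763) = −(3763/35).
Reduce top mod 35: now compute (18/35).
Pull out 2: since 35 ≡ 3 (mod 8), (2/35) = -1.
Reciprocity: 9 ≡ 1 and 35 ≡ 3 (mod 4), so (9/35) = +(35/9).
Reduce top mod 9: now compute (8/9).
Pull out 2^3: since 9 ≡ 1 (mod 8), (2/9) = +1, so (2/9)^3 = +1.
Reached (1/9) = 1. Collecting the sign flips along the way, the symbol is -1.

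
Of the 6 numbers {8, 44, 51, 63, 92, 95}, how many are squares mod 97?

(8/97) = +1 → QR.
(44/97) = +1 → QR.
(51/97) = -1 → non-residue.
(63/97) = -1 → non-residue.
(92/97) = -1 → non-residue.
(95/97) = +1 → QR.
Total quadratic residues among the 6: 3.

3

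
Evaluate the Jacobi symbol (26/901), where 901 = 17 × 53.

Pull out 2: since 901 ≡ 5 (mod 8), (2/901) = -1.
Reciprocity: 13 ≡ 1 and 901 ≡ 1 (mod 4), so (13/901) = +(901/13).
Reduce top mod 13: now compute (4/13).
Pull out 2^2: since 13 ≡ 5 (mod 8), (2/13) = -1, so (2/13)^2 = +1.
Reached (1/13) = 1. Collecting the sign flips along the way, the symbol is -1.

-1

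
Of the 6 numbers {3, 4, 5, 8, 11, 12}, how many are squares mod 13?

(3/13) = +1 → QR.
(4/13) = +1 → QR.
(5/13) = -1 → non-residue.
(8/13) = -1 → non-residue.
(11/13) = -1 → non-residue.
(12/13) = +1 → QR.
Total quadratic residues among the 6: 3.

3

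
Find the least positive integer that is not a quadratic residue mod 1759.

3

(2/1759) = +1, so 2 is a residue.
(3/1759) = −1, so 3 is the smallest positive non-residue mod 1759.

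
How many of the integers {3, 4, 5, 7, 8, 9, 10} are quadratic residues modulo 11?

(3/11) = +1 → QR.
(4/11) = +1 → QR.
(5/11) = +1 → QR.
(7/11) = -1 → non-residue.
(8/11) = -1 → non-residue.
(9/11) = +1 → QR.
(10/11) = -1 → non-residue.
Total quadratic residues among the 7: 4.

4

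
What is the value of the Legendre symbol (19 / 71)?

Reciprocity: 19 ≡ 3 and 71 ≡ 3 (mod 4), so (19/71) = −(71/19).
Reduce top mod 19: now compute (14/19).
Pull out 2: since 19 ≡ 3 (mod 8), (2/19) = -1.
Reciprocity: 7 ≡ 3 and 19 ≡ 3 (mod 4), so (7/19) = −(19/7).
Reduce top mod 7: now compute (5/7).
Reciprocity: 5 ≡ 1 and 7 ≡ 3 (mod 4), so (5/7) = +(7/5).
Reduce top mod 5: now compute (2/5).
Pull out 2: since 5 ≡ 5 (mod 8), (2/5) = -1.
Reached (1/5) = 1. Collecting the sign flips along the way, the symbol is +1.

1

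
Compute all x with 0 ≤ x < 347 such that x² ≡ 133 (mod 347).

39, 308

Since 347 ≡ 3 (mod 4), a square root of 133 is 133^((347+1)/4) = 133^87 mod 347.
Repeated squaring: 133^2≡339, 133^4≡64, 133^8≡279, 133^16≡113, 133^32≡277, 133^64≡42 (mod 347).
133^87 = 133^(64+16+4+2+1) ≡ 39 (mod 347).
Check: 39² = 1521 ≡ 133 (mod 347). The two roots are 39 and 308.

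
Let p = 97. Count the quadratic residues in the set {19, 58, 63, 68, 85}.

1

(19/97) = -1 → non-residue.
(58/97) = -1 → non-residue.
(63/97) = -1 → non-residue.
(68/97) = -1 → non-residue.
(85/97) = +1 → QR.
Total quadratic residues among the 5: 1.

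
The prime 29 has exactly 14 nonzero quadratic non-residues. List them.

2, 3, 8, 10, 11, 12, 14, 15, 17, 18, 19, 21, 26, 27

Square k = 1,…,14 (k and 29−k give the same square):
1²=1, 2²=4, 3²=9, 4²=16, 5²=25, 6²≡7, 7²≡20, 8²≡6, 9²≡23, 10²≡13, 11²≡5, 12²≡28, 13²≡24, 14²≡22 (mod 29).
The residues are {1, 4, 5, 6, 7, 9, 13, 16, 20, 22, 23, 24, 25, 28}; the non-residues are the remaining 14 nonzero classes.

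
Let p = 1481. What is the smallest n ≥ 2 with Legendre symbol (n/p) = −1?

3

(2/1481) = +1, so 2 is a residue.
(3/1481) = −1, so 3 is the smallest positive non-residue mod 1481.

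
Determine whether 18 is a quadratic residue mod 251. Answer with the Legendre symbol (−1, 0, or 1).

-1

Euler's criterion: (18/251) ≡ 18^125 (mod 251).
18^2 ≡ 73 (mod 251)
18^4 ≡ 58 (mod 251)
18^8 ≡ 101 (mod 251)
18^16 ≡ 161 (mod 251)
18^32 ≡ 68 (mod 251)
18^64 ≡ 106 (mod 251)
18^125 = 18^(64+32+16+8+4+1) ≡ 250 (mod 251).
Result is 250 ≡ −1, so (18/251) = −1.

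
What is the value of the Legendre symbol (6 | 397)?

Pull out 2: since 397 ≡ 5 (mod 8), (2/397) = -1.
Reciprocity: 3 ≡ 3 and 397 ≡ 1 (mod 4), so (3/397) = +(397/3).
Reduce top mod 3: now compute (1/3).
Reached (1/3) = 1. Collecting the sign flips along the way, the symbol is -1.

-1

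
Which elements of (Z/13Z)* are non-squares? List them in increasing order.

Square k = 1,…,6 (k and 13−k give the same square):
1²=1, 2²=4, 3²=9, 4²≡3, 5²≡12, 6²≡10 (mod 13).
The residues are {1, 3, 4, 9, 10, 12}; the non-residues are the remaining 6 nonzero classes.

2,5,6,7,8,11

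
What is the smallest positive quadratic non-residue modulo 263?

5

(2/263) = +1, so 2 is a residue.
(3/263) = +1, so 3 is a residue.
(4/263) = +1, so 4 is a residue.
(5/263) = −1, so 5 is the smallest positive non-residue mod 263.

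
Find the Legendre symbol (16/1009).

1

Pull out 2^4: since 1009 ≡ 1 (mod 8), (2/1009) = +1, so (2/1009)^4 = +1.
Reached (1/1009) = 1. Collecting the sign flips along the way, the symbol is +1.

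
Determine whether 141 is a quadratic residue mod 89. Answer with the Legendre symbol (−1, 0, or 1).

Euler's criterion: (141/89) ≡ 52^44 (mod 89).
52^2 ≡ 34 (mod 89)
52^4 ≡ 88 (mod 89)
52^8 ≡ 1 (mod 89)
52^16 ≡ 1 (mod 89)
52^32 ≡ 1 (mod 89)
52^44 = 52^(32+8+4) ≡ 88 (mod 89).
Result is 88 ≡ −1, so (141/89) = −1.

-1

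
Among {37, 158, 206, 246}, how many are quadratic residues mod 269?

2

(37/269) = +1 → QR.
(158/269) = -1 → non-residue.
(206/269) = -1 → non-residue.
(246/269) = +1 → QR.
Total quadratic residues among the 4: 2.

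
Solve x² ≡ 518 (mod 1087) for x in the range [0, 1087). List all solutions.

Since 1087 ≡ 3 (mod 4), a square root of 518 is 518^((1087+1)/4) = 518^272 mod 1087.
Repeated squaring: 518^2≡922, 518^4≡50, 518^8≡326, 518^16≡837, 518^32≡541, 518^64≡278, 518^128≡107, 518^256≡579 (mod 1087).
518^272 = 518^(256+16) ≡ 908 (mod 1087).
Check: 908² = 824464 ≡ 518 (mod 1087). The two roots are 179 and 908.

179, 908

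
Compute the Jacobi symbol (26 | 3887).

Pull out 2: since 3887 ≡ 7 (mod 8), (2/3887) = +1.
Reciprocity: 13 ≡ 1 and 3887 ≡ 3 (mod 4), so (13/3887) = +(3887/13).
Reduce top mod 13: now compute (0/13).
Top reduces to 0: gcd > 1, so the symbol is 0.

0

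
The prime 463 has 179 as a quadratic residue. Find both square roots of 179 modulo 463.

128, 335

Since 463 ≡ 3 (mod 4), a square root of 179 is 179^((463+1)/4) = 179^116 mod 463.
Repeated squaring: 179^2≡94, 179^4≡39, 179^8≡132, 179^16≡293, 179^32≡194, 179^64≡133 (mod 463).
179^116 = 179^(64+32+16+4) ≡ 128 (mod 463).
Check: 128² = 16384 ≡ 179 (mod 463). The two roots are 128 and 335.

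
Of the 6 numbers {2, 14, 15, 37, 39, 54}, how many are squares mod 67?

(2/67) = -1 → non-residue.
(14/67) = +1 → QR.
(15/67) = +1 → QR.
(37/67) = +1 → QR.
(39/67) = +1 → QR.
(54/67) = +1 → QR.
Total quadratic residues among the 6: 5.

5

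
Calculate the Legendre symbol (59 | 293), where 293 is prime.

1

Euler's criterion: (59/293) ≡ 59^146 (mod 293).
59^2 ≡ 258 (mod 293)
59^4 ≡ 53 (mod 293)
59^8 ≡ 172 (mod 293)
59^16 ≡ 284 (mod 293)
59^32 ≡ 81 (mod 293)
59^64 ≡ 115 (mod 293)
59^128 ≡ 40 (mod 293)
59^146 = 59^(128+16+2) ≡ 1 (mod 293).
Result is 1, so (59/293) = 1.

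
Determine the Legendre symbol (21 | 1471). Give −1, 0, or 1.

Reciprocity: 21 ≡ 1 and 1471 ≡ 3 (mod 4), so (21/1471) = +(1471/21).
Reduce top mod 21: now compute (1/21).
Reached (1/21) = 1. Collecting the sign flips along the way, the symbol is +1.

1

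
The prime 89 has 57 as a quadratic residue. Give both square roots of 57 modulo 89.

89 ≡ 1 (mod 4), so we find a root by search.
Trying successive values, 18² = 324 ≡ 57 (mod 89). The other root is 89 − 18 = 71.

18, 71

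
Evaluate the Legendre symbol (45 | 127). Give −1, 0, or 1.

-1

Reciprocity: 45 ≡ 1 and 127 ≡ 3 (mod 4), so (45/127) = +(127/45).
Reduce top mod 45: now compute (37/45).
Reciprocity: 37 ≡ 1 and 45 ≡ 1 (mod 4), so (37/45) = +(45/37).
Reduce top mod 37: now compute (8/37).
Pull out 2^3: since 37 ≡ 5 (mod 8), (2/37) = -1, so (2/37)^3 = -1.
Reached (1/37) = 1. Collecting the sign flips along the way, the symbol is -1.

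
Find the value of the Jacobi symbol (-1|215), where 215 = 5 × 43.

First reduce: -1 ≡ 214 (mod 215).
Pull out 2: since 215 ≡ 7 (mod 8), (2/215) = +1.
Reciprocity: 107 ≡ 3 and 215 ≡ 3 (mod 4), so (107/215) = −(215/107).
Reduce top mod 107: now compute (1/107).
Reached (1/107) = 1. Collecting the sign flips along the way, the symbol is -1.

-1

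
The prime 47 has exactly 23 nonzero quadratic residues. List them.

1, 2, 3, 4, 6, 7, 8, 9, 12, 14, 16, 17, 18, 21, 24, 25, 27, 28, 32, 34, 36, 37, 42

Square k = 1,…,23 (k and 47−k give the same square):
1²=1, 2²=4, 3²=9, 4²=16, 5²=25, 6²=36, 7²≡2, 8²≡17, 9²≡34, 10²≡6, 11²≡27, 12²≡3, 13²≡28, 14²≡8, 15²≡37, 16²≡21, 17²≡7, 18²≡42, 19²≡32, 20²≡24, 21²≡18, 22²≡14, 23²≡12 (mod 47).
So the quadratic residues mod 47 are {1, 2, 3, 4, 6, 7, 8, 9, 12, 14, 16, 17, 18, 21, 24, 25, 27, 28, 32, 34, 36, 37, 42}.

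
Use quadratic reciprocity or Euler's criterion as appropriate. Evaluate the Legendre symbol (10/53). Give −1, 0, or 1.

Euler's criterion: (10/53) ≡ 10^26 (mod 53).
10^2 ≡ 47 (mod 53)
10^4 ≡ 36 (mod 53)
10^8 ≡ 24 (mod 53)
10^16 ≡ 46 (mod 53)
10^26 = 10^(16+8+2) ≡ 1 (mod 53).
Result is 1, so (10/53) = 1.

1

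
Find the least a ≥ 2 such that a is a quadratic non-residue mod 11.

2

(2/11) = −1, so 2 is the smallest positive non-residue mod 11.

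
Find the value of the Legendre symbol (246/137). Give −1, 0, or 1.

1

First reduce: 246 ≡ 109 (mod 137).
Reciprocity: 109 ≡ 1 and 137 ≡ 1 (mod 4), so (109/137) = +(137/109).
Reduce top mod 109: now compute (28/109).
Pull out 2^2: since 109 ≡ 5 (mod 8), (2/109) = -1, so (2/109)^2 = +1.
Reciprocity: 7 ≡ 3 and 109 ≡ 1 (mod 4), so (7/109) = +(109/7).
Reduce top mod 7: now compute (4/7).
Pull out 2^2: since 7 ≡ 7 (mod 8), (2/7) = +1, so (2/7)^2 = +1.
Reached (1/7) = 1. Collecting the sign flips along the way, the symbol is +1.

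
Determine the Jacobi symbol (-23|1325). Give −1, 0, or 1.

-1

First reduce: -23 ≡ 1302 (mod 1325).
Pull out 2: since 1325 ≡ 5 (mod 8), (2/1325) = -1.
Reciprocity: 651 ≡ 3 and 1325 ≡ 1 (mod 4), so (651/1325) = +(1325/651).
Reduce top mod 651: now compute (23/651).
Reciprocity: 23 ≡ 3 and 651 ≡ 3 (mod 4), so (23/651) = −(651/23).
Reduce top mod 23: now compute (7/23).
Reciprocity: 7 ≡ 3 and 23 ≡ 3 (mod 4), so (7/23) = −(23/7).
Reduce top mod 7: now compute (2/7).
Pull out 2: since 7 ≡ 7 (mod 8), (2/7) = +1.
Reached (1/7) = 1. Collecting the sign flips along the way, the symbol is -1.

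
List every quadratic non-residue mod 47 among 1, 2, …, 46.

Square k = 1,…,23 (k and 47−k give the same square):
1²=1, 2²=4, 3²=9, 4²=16, 5²=25, 6²=36, 7²≡2, 8²≡17, 9²≡34, 10²≡6, 11²≡27, 12²≡3, 13²≡28, 14²≡8, 15²≡37, 16²≡21, 17²≡7, 18²≡42, 19²≡32, 20²≡24, 21²≡18, 22²≡14, 23²≡12 (mod 47).
The residues are {1, 2, 3, 4, 6, 7, 8, 9, 12, 14, 16, 17, 18, 21, 24, 25, 27, 28, 32, 34, 36, 37, 42}; the non-residues are the remaining 23 nonzero classes.

5, 10, 11, 13, 15, 19, 20, 22, 23, 26, 29, 30, 31, 33, 35, 38, 39, 40, 41, 43, 44, 45, 46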